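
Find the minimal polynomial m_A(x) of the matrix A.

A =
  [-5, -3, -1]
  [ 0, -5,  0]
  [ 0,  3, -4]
x^2 + 9*x + 20

The characteristic polynomial is χ_A(x) = (x + 4)*(x + 5)^2, so the eigenvalues are known. The minimal polynomial is
  m_A(x) = Π_λ (x − λ)^{k_λ}
where k_λ is the size of the *largest* Jordan block for λ (equivalently, the smallest k with (A − λI)^k v = 0 for every generalised eigenvector v of λ).

  λ = -5: largest Jordan block has size 1, contributing (x + 5)
  λ = -4: largest Jordan block has size 1, contributing (x + 4)

So m_A(x) = (x + 4)*(x + 5) = x^2 + 9*x + 20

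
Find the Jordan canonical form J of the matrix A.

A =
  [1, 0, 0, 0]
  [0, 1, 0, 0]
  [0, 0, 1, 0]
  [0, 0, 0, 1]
J_1(1) ⊕ J_1(1) ⊕ J_1(1) ⊕ J_1(1)

The characteristic polynomial is
  det(x·I − A) = x^4 - 4*x^3 + 6*x^2 - 4*x + 1 = (x - 1)^4

Eigenvalues and multiplicities (the geometric multiplicity of λ is n − rank(A − λI), which equals the number of Jordan blocks for λ):
  λ = 1: algebraic multiplicity = 4, geometric multiplicity = 4

Determining the block sizes for each eigenvalue:
  λ = 1: gm = am = 4, so every block has size 1 → block sizes [1, 1, 1, 1]

Assembling the blocks gives a Jordan form
J =
  [1, 0, 0, 0]
  [0, 1, 0, 0]
  [0, 0, 1, 0]
  [0, 0, 0, 1]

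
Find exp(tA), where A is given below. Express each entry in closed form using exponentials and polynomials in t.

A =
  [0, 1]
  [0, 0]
e^{tA} =
  [1, t]
  [0, 1]

Strategy: write A = P · J · P⁻¹ where J is a Jordan canonical form, so e^{tA} = P · e^{tJ} · P⁻¹, and e^{tJ} can be computed block-by-block.

A has Jordan form
J =
  [0, 1]
  [0, 0]
(up to reordering of blocks).

Per-block formulas:
  For a 2×2 Jordan block J_2(0): exp(t · J_2(0)) = e^(0t)·(I + t·N), where N is the 2×2 nilpotent shift.

After assembling e^{tJ} and conjugating by P, we get:

e^{tA} =
  [1, t]
  [0, 1]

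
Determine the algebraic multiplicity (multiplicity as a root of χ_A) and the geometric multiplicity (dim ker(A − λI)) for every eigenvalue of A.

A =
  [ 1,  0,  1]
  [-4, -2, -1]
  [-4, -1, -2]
λ = -1: alg = 3, geom = 1

Step 1 — factor the characteristic polynomial to read off the algebraic multiplicities:
  χ_A(x) = (x + 1)^3

Step 2 — compute geometric multiplicities via the rank-nullity identity g(λ) = n − rank(A − λI):
  rank(A − (-1)·I) = 2, so dim ker(A − (-1)·I) = n − 2 = 1

Summary:
  λ = -1: algebraic multiplicity = 3, geometric multiplicity = 1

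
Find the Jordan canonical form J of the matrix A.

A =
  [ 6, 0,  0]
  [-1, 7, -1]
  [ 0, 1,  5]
J_3(6)

The characteristic polynomial is
  det(x·I − A) = x^3 - 18*x^2 + 108*x - 216 = (x - 6)^3

Eigenvalues and multiplicities (the geometric multiplicity of λ is n − rank(A − λI), which equals the number of Jordan blocks for λ):
  λ = 6: algebraic multiplicity = 3, geometric multiplicity = 1

Determining the block sizes for each eigenvalue:
  λ = 6: one block (gm = 1), so the single block has size am = 3 → block sizes [3]

Assembling the blocks gives a Jordan form
J =
  [6, 1, 0]
  [0, 6, 1]
  [0, 0, 6]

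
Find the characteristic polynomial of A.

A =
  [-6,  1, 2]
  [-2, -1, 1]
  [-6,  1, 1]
x^3 + 6*x^2 + 12*x + 8

Expanding det(x·I − A) (e.g. by cofactor expansion or by noting that A is similar to its Jordan form J, which has the same characteristic polynomial as A) gives
  χ_A(x) = x^3 + 6*x^2 + 12*x + 8
which factors as (x + 2)^3. The eigenvalues (with algebraic multiplicities) are λ = -2 with multiplicity 3.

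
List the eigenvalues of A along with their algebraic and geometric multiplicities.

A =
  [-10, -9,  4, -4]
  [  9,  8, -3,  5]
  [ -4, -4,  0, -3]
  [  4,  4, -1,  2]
λ = -1: alg = 3, geom = 1; λ = 3: alg = 1, geom = 1

Step 1 — factor the characteristic polynomial to read off the algebraic multiplicities:
  χ_A(x) = (x - 3)*(x + 1)^3

Step 2 — compute geometric multiplicities via the rank-nullity identity g(λ) = n − rank(A − λI):
  rank(A − (-1)·I) = 3, so dim ker(A − (-1)·I) = n − 3 = 1
  rank(A − (3)·I) = 3, so dim ker(A − (3)·I) = n − 3 = 1

Summary:
  λ = -1: algebraic multiplicity = 3, geometric multiplicity = 1
  λ = 3: algebraic multiplicity = 1, geometric multiplicity = 1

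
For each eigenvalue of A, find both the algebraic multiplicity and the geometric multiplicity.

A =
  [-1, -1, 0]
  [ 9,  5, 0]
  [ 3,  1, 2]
λ = 2: alg = 3, geom = 2

Step 1 — factor the characteristic polynomial to read off the algebraic multiplicities:
  χ_A(x) = (x - 2)^3

Step 2 — compute geometric multiplicities via the rank-nullity identity g(λ) = n − rank(A − λI):
  rank(A − (2)·I) = 1, so dim ker(A − (2)·I) = n − 1 = 2

Summary:
  λ = 2: algebraic multiplicity = 3, geometric multiplicity = 2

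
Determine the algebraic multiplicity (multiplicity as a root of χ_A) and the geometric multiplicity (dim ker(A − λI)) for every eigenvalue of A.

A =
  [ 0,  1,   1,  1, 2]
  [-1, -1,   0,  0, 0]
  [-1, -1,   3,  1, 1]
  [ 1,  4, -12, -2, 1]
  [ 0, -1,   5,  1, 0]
λ = 0: alg = 5, geom = 2

Step 1 — factor the characteristic polynomial to read off the algebraic multiplicities:
  χ_A(x) = x^5

Step 2 — compute geometric multiplicities via the rank-nullity identity g(λ) = n − rank(A − λI):
  rank(A − (0)·I) = 3, so dim ker(A − (0)·I) = n − 3 = 2

Summary:
  λ = 0: algebraic multiplicity = 5, geometric multiplicity = 2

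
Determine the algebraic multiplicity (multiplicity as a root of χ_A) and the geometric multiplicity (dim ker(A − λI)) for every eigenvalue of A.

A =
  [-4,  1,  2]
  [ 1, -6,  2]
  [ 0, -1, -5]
λ = -5: alg = 3, geom = 1

Step 1 — factor the characteristic polynomial to read off the algebraic multiplicities:
  χ_A(x) = (x + 5)^3

Step 2 — compute geometric multiplicities via the rank-nullity identity g(λ) = n − rank(A − λI):
  rank(A − (-5)·I) = 2, so dim ker(A − (-5)·I) = n − 2 = 1

Summary:
  λ = -5: algebraic multiplicity = 3, geometric multiplicity = 1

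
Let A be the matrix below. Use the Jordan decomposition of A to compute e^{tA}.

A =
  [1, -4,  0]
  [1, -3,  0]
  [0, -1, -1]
e^{tA} =
  [2*t*exp(-t) + exp(-t), -4*t*exp(-t), 0]
  [t*exp(-t), -2*t*exp(-t) + exp(-t), 0]
  [-t^2*exp(-t)/2, t^2*exp(-t) - t*exp(-t), exp(-t)]

Strategy: write A = P · J · P⁻¹ where J is a Jordan canonical form, so e^{tA} = P · e^{tJ} · P⁻¹, and e^{tJ} can be computed block-by-block.

A has Jordan form
J =
  [-1,  1,  0]
  [ 0, -1,  1]
  [ 0,  0, -1]
(up to reordering of blocks).

Per-block formulas:
  For a 3×3 Jordan block J_3(-1): exp(t · J_3(-1)) = e^(-1t)·(I + t·N + (t^2/2)·N^2), where N is the 3×3 nilpotent shift.

After assembling e^{tJ} and conjugating by P, we get:

e^{tA} =
  [2*t*exp(-t) + exp(-t), -4*t*exp(-t), 0]
  [t*exp(-t), -2*t*exp(-t) + exp(-t), 0]
  [-t^2*exp(-t)/2, t^2*exp(-t) - t*exp(-t), exp(-t)]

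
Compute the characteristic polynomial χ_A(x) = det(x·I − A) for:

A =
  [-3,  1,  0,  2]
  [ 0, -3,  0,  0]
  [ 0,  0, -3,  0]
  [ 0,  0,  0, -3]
x^4 + 12*x^3 + 54*x^2 + 108*x + 81

Expanding det(x·I − A) (e.g. by cofactor expansion or by noting that A is similar to its Jordan form J, which has the same characteristic polynomial as A) gives
  χ_A(x) = x^4 + 12*x^3 + 54*x^2 + 108*x + 81
which factors as (x + 3)^4. The eigenvalues (with algebraic multiplicities) are λ = -3 with multiplicity 4.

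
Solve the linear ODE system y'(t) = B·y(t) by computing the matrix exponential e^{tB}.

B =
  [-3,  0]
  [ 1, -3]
e^{tB} =
  [exp(-3*t), 0]
  [t*exp(-3*t), exp(-3*t)]

Strategy: write B = P · J · P⁻¹ where J is a Jordan canonical form, so e^{tB} = P · e^{tJ} · P⁻¹, and e^{tJ} can be computed block-by-block.

B has Jordan form
J =
  [-3,  1]
  [ 0, -3]
(up to reordering of blocks).

Per-block formulas:
  For a 2×2 Jordan block J_2(-3): exp(t · J_2(-3)) = e^(-3t)·(I + t·N), where N is the 2×2 nilpotent shift.

After assembling e^{tJ} and conjugating by P, we get:

e^{tB} =
  [exp(-3*t), 0]
  [t*exp(-3*t), exp(-3*t)]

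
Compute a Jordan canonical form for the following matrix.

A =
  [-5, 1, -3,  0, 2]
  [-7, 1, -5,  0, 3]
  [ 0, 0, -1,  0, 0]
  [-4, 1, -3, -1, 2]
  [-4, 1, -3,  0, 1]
J_3(-1) ⊕ J_1(-1) ⊕ J_1(-1)

The characteristic polynomial is
  det(x·I − A) = x^5 + 5*x^4 + 10*x^3 + 10*x^2 + 5*x + 1 = (x + 1)^5

Eigenvalues and multiplicities (the geometric multiplicity of λ is n − rank(A − λI), which equals the number of Jordan blocks for λ):
  λ = -1: algebraic multiplicity = 5, geometric multiplicity = 3

Determining the block sizes for each eigenvalue:
  λ = -1: with am = 5 and gm = 3, the partition is not yet determined (e.g. several partitions of 5 into 3 parts exist). Let N = A − (-1)·I. Computing rank(N^1) = 2, rank(N^2) = 1, rank(N^3) = 0; the number of blocks of size ≥ j is rank(N^{j−1}) − rank(N^j), giving [3, 1, 1]. So we have 1 block(s) of size 3, 2 block(s) of size 1 → block sizes [3, 1, 1]

Assembling the blocks gives a Jordan form
J =
  [-1,  1,  0,  0,  0]
  [ 0, -1,  1,  0,  0]
  [ 0,  0, -1,  0,  0]
  [ 0,  0,  0, -1,  0]
  [ 0,  0,  0,  0, -1]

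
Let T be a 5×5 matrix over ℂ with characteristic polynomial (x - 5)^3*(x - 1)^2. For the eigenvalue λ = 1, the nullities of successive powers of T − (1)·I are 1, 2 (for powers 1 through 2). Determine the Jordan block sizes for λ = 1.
Block sizes for λ = 1: [2]

From the dimensions of kernels of powers, the number of Jordan blocks of size at least j is d_j − d_{j−1} where d_j = dim ker(N^j) (with d_0 = 0). Computing the differences gives [1, 1].
The number of blocks of size exactly k is (#blocks of size ≥ k) − (#blocks of size ≥ k + 1), so the partition is: 1 block(s) of size 2.
In nonincreasing order the block sizes are [2].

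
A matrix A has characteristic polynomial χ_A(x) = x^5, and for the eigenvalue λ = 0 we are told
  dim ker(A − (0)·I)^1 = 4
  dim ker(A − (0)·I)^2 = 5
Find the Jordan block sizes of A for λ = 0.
Block sizes for λ = 0: [2, 1, 1, 1]

From the dimensions of kernels of powers, the number of Jordan blocks of size at least j is d_j − d_{j−1} where d_j = dim ker(N^j) (with d_0 = 0). Computing the differences gives [4, 1].
The number of blocks of size exactly k is (#blocks of size ≥ k) − (#blocks of size ≥ k + 1), so the partition is: 3 block(s) of size 1, 1 block(s) of size 2.
In nonincreasing order the block sizes are [2, 1, 1, 1].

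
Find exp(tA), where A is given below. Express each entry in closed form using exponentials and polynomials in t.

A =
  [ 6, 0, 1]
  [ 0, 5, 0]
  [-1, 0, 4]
e^{tA} =
  [t*exp(5*t) + exp(5*t), 0, t*exp(5*t)]
  [0, exp(5*t), 0]
  [-t*exp(5*t), 0, -t*exp(5*t) + exp(5*t)]

Strategy: write A = P · J · P⁻¹ where J is a Jordan canonical form, so e^{tA} = P · e^{tJ} · P⁻¹, and e^{tJ} can be computed block-by-block.

A has Jordan form
J =
  [5, 1, 0]
  [0, 5, 0]
  [0, 0, 5]
(up to reordering of blocks).

Per-block formulas:
  For a 2×2 Jordan block J_2(5): exp(t · J_2(5)) = e^(5t)·(I + t·N), where N is the 2×2 nilpotent shift.
  For a 1×1 block at λ = 5: exp(t · [5]) = [e^(5t)].

After assembling e^{tJ} and conjugating by P, we get:

e^{tA} =
  [t*exp(5*t) + exp(5*t), 0, t*exp(5*t)]
  [0, exp(5*t), 0]
  [-t*exp(5*t), 0, -t*exp(5*t) + exp(5*t)]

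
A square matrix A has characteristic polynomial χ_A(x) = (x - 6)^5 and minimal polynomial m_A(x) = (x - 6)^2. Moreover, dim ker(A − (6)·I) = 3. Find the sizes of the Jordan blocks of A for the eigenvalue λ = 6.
Block sizes for λ = 6: [2, 2, 1]

Step 1 — from the characteristic polynomial, algebraic multiplicity of λ = 6 is 5. From dim ker(A − (6)·I) = 3, there are exactly 3 Jordan blocks for λ = 6.
Step 2 — from the minimal polynomial, the factor (x − 6)^2 tells us the largest block for λ = 6 has size 2.
Step 3 — with total size 5, 3 blocks, and largest block 2, the block sizes (in nonincreasing order) are [2, 2, 1].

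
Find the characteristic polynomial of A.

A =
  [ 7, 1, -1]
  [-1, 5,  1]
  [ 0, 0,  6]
x^3 - 18*x^2 + 108*x - 216

Expanding det(x·I − A) (e.g. by cofactor expansion or by noting that A is similar to its Jordan form J, which has the same characteristic polynomial as A) gives
  χ_A(x) = x^3 - 18*x^2 + 108*x - 216
which factors as (x - 6)^3. The eigenvalues (with algebraic multiplicities) are λ = 6 with multiplicity 3.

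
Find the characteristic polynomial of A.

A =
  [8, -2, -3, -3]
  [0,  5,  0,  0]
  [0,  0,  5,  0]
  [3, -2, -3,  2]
x^4 - 20*x^3 + 150*x^2 - 500*x + 625

Expanding det(x·I − A) (e.g. by cofactor expansion or by noting that A is similar to its Jordan form J, which has the same characteristic polynomial as A) gives
  χ_A(x) = x^4 - 20*x^3 + 150*x^2 - 500*x + 625
which factors as (x - 5)^4. The eigenvalues (with algebraic multiplicities) are λ = 5 with multiplicity 4.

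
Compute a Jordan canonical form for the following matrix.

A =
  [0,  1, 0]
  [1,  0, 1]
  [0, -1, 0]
J_3(0)

The characteristic polynomial is
  det(x·I − A) = x^3

Eigenvalues and multiplicities (the geometric multiplicity of λ is n − rank(A − λI), which equals the number of Jordan blocks for λ):
  λ = 0: algebraic multiplicity = 3, geometric multiplicity = 1

Determining the block sizes for each eigenvalue:
  λ = 0: one block (gm = 1), so the single block has size am = 3 → block sizes [3]

Assembling the blocks gives a Jordan form
J =
  [0, 1, 0]
  [0, 0, 1]
  [0, 0, 0]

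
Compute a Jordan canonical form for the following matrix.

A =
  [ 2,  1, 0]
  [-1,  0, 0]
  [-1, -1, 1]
J_2(1) ⊕ J_1(1)

The characteristic polynomial is
  det(x·I − A) = x^3 - 3*x^2 + 3*x - 1 = (x - 1)^3

Eigenvalues and multiplicities (the geometric multiplicity of λ is n − rank(A − λI), which equals the number of Jordan blocks for λ):
  λ = 1: algebraic multiplicity = 3, geometric multiplicity = 2

Determining the block sizes for each eigenvalue:
  λ = 1: 2 blocks summing to 3 forces exactly one block of size 2 and the rest size 1 → block sizes [2, 1]

Assembling the blocks gives a Jordan form
J =
  [1, 1, 0]
  [0, 1, 0]
  [0, 0, 1]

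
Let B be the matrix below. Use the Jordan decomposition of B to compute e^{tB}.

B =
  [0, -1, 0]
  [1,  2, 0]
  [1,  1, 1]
e^{tB} =
  [-t*exp(t) + exp(t), -t*exp(t), 0]
  [t*exp(t), t*exp(t) + exp(t), 0]
  [t*exp(t), t*exp(t), exp(t)]

Strategy: write B = P · J · P⁻¹ where J is a Jordan canonical form, so e^{tB} = P · e^{tJ} · P⁻¹, and e^{tJ} can be computed block-by-block.

B has Jordan form
J =
  [1, 1, 0]
  [0, 1, 0]
  [0, 0, 1]
(up to reordering of blocks).

Per-block formulas:
  For a 1×1 block at λ = 1: exp(t · [1]) = [e^(1t)].
  For a 2×2 Jordan block J_2(1): exp(t · J_2(1)) = e^(1t)·(I + t·N), where N is the 2×2 nilpotent shift.

After assembling e^{tJ} and conjugating by P, we get:

e^{tB} =
  [-t*exp(t) + exp(t), -t*exp(t), 0]
  [t*exp(t), t*exp(t) + exp(t), 0]
  [t*exp(t), t*exp(t), exp(t)]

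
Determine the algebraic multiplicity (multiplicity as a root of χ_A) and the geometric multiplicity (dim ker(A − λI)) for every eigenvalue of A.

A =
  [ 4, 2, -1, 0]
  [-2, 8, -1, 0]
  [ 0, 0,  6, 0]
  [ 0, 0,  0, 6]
λ = 6: alg = 4, geom = 3

Step 1 — factor the characteristic polynomial to read off the algebraic multiplicities:
  χ_A(x) = (x - 6)^4

Step 2 — compute geometric multiplicities via the rank-nullity identity g(λ) = n − rank(A − λI):
  rank(A − (6)·I) = 1, so dim ker(A − (6)·I) = n − 1 = 3

Summary:
  λ = 6: algebraic multiplicity = 4, geometric multiplicity = 3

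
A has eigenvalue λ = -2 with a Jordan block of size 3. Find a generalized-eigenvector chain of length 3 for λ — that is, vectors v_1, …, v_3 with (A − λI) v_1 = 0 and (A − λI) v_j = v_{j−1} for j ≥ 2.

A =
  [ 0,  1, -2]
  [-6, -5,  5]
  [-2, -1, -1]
A Jordan chain for λ = -2 of length 3:
v_1 = (2, -4, 0)ᵀ
v_2 = (2, -6, -2)ᵀ
v_3 = (1, 0, 0)ᵀ

Let N = A − (-2)·I. We want v_3 with N^3 v_3 = 0 but N^2 v_3 ≠ 0; then v_{j-1} := N · v_j for j = 3, …, 2.

Pick v_3 = (1, 0, 0)ᵀ.
Then v_2 = N · v_3 = (2, -6, -2)ᵀ.
Then v_1 = N · v_2 = (2, -4, 0)ᵀ.

Sanity check: (A − (-2)·I) v_1 = (0, 0, 0)ᵀ = 0. ✓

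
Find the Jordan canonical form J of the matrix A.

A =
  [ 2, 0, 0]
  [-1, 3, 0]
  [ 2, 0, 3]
J_1(2) ⊕ J_1(3) ⊕ J_1(3)

The characteristic polynomial is
  det(x·I − A) = x^3 - 8*x^2 + 21*x - 18 = (x - 3)^2*(x - 2)

Eigenvalues and multiplicities (the geometric multiplicity of λ is n − rank(A − λI), which equals the number of Jordan blocks for λ):
  λ = 2: algebraic multiplicity = 1, geometric multiplicity = 1
  λ = 3: algebraic multiplicity = 2, geometric multiplicity = 2

Determining the block sizes for each eigenvalue:
  λ = 2: one block (gm = 1), so the single block has size am = 1 → block sizes [1]
  λ = 3: gm = am = 2, so every block has size 1 → block sizes [1, 1]

Assembling the blocks gives a Jordan form
J =
  [2, 0, 0]
  [0, 3, 0]
  [0, 0, 3]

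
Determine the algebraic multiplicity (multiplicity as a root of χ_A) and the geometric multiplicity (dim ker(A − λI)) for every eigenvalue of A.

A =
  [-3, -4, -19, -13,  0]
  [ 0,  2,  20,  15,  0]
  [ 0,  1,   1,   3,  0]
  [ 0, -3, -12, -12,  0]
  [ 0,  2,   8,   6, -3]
λ = -3: alg = 5, geom = 3

Step 1 — factor the characteristic polynomial to read off the algebraic multiplicities:
  χ_A(x) = (x + 3)^5

Step 2 — compute geometric multiplicities via the rank-nullity identity g(λ) = n − rank(A − λI):
  rank(A − (-3)·I) = 2, so dim ker(A − (-3)·I) = n − 2 = 3

Summary:
  λ = -3: algebraic multiplicity = 5, geometric multiplicity = 3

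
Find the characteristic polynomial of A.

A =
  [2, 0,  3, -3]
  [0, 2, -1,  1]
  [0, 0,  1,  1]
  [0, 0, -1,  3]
x^4 - 8*x^3 + 24*x^2 - 32*x + 16

Expanding det(x·I − A) (e.g. by cofactor expansion or by noting that A is similar to its Jordan form J, which has the same characteristic polynomial as A) gives
  χ_A(x) = x^4 - 8*x^3 + 24*x^2 - 32*x + 16
which factors as (x - 2)^4. The eigenvalues (with algebraic multiplicities) are λ = 2 with multiplicity 4.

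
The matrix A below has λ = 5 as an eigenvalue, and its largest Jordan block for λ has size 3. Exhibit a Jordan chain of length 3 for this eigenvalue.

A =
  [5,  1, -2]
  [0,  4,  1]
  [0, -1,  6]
A Jordan chain for λ = 5 of length 3:
v_1 = (1, 0, 0)ᵀ
v_2 = (1, -1, -1)ᵀ
v_3 = (0, 1, 0)ᵀ

Let N = A − (5)·I. We want v_3 with N^3 v_3 = 0 but N^2 v_3 ≠ 0; then v_{j-1} := N · v_j for j = 3, …, 2.

Pick v_3 = (0, 1, 0)ᵀ.
Then v_2 = N · v_3 = (1, -1, -1)ᵀ.
Then v_1 = N · v_2 = (1, 0, 0)ᵀ.

Sanity check: (A − (5)·I) v_1 = (0, 0, 0)ᵀ = 0. ✓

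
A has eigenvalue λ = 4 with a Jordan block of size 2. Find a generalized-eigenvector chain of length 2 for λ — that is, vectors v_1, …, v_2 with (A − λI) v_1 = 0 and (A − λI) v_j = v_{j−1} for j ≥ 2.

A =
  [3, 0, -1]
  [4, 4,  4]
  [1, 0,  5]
A Jordan chain for λ = 4 of length 2:
v_1 = (-1, 4, 1)ᵀ
v_2 = (1, 0, 0)ᵀ

Let N = A − (4)·I. We want v_2 with N^2 v_2 = 0 but N^1 v_2 ≠ 0; then v_{j-1} := N · v_j for j = 2, …, 2.

Pick v_2 = (1, 0, 0)ᵀ.
Then v_1 = N · v_2 = (-1, 4, 1)ᵀ.

Sanity check: (A − (4)·I) v_1 = (0, 0, 0)ᵀ = 0. ✓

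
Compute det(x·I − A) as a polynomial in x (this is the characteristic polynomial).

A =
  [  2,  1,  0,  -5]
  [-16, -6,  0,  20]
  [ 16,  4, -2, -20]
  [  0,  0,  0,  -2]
x^4 + 8*x^3 + 24*x^2 + 32*x + 16

Expanding det(x·I − A) (e.g. by cofactor expansion or by noting that A is similar to its Jordan form J, which has the same characteristic polynomial as A) gives
  χ_A(x) = x^4 + 8*x^3 + 24*x^2 + 32*x + 16
which factors as (x + 2)^4. The eigenvalues (with algebraic multiplicities) are λ = -2 with multiplicity 4.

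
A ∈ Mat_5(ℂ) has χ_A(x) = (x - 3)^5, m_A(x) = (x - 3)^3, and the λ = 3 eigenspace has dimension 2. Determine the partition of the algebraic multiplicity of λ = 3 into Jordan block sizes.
Block sizes for λ = 3: [3, 2]

Step 1 — from the characteristic polynomial, algebraic multiplicity of λ = 3 is 5. From dim ker(A − (3)·I) = 2, there are exactly 2 Jordan blocks for λ = 3.
Step 2 — from the minimal polynomial, the factor (x − 3)^3 tells us the largest block for λ = 3 has size 3.
Step 3 — with total size 5, 2 blocks, and largest block 3, the block sizes (in nonincreasing order) are [3, 2].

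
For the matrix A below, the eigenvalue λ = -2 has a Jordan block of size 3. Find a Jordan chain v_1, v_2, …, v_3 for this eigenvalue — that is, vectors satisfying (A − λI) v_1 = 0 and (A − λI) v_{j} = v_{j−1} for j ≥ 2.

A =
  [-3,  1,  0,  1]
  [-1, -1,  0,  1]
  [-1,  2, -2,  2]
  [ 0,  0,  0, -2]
A Jordan chain for λ = -2 of length 3:
v_1 = (0, 0, -1, 0)ᵀ
v_2 = (-1, -1, -1, 0)ᵀ
v_3 = (1, 0, 0, 0)ᵀ

Let N = A − (-2)·I. We want v_3 with N^3 v_3 = 0 but N^2 v_3 ≠ 0; then v_{j-1} := N · v_j for j = 3, …, 2.

Pick v_3 = (1, 0, 0, 0)ᵀ.
Then v_2 = N · v_3 = (-1, -1, -1, 0)ᵀ.
Then v_1 = N · v_2 = (0, 0, -1, 0)ᵀ.

Sanity check: (A − (-2)·I) v_1 = (0, 0, 0, 0)ᵀ = 0. ✓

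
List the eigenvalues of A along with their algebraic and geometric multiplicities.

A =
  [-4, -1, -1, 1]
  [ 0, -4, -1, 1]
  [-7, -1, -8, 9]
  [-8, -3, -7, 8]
λ = -3: alg = 3, geom = 1; λ = 1: alg = 1, geom = 1

Step 1 — factor the characteristic polynomial to read off the algebraic multiplicities:
  χ_A(x) = (x - 1)*(x + 3)^3

Step 2 — compute geometric multiplicities via the rank-nullity identity g(λ) = n − rank(A − λI):
  rank(A − (-3)·I) = 3, so dim ker(A − (-3)·I) = n − 3 = 1
  rank(A − (1)·I) = 3, so dim ker(A − (1)·I) = n − 3 = 1

Summary:
  λ = -3: algebraic multiplicity = 3, geometric multiplicity = 1
  λ = 1: algebraic multiplicity = 1, geometric multiplicity = 1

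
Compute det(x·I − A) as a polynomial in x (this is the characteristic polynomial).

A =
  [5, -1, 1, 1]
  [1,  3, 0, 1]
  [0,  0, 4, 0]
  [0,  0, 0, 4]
x^4 - 16*x^3 + 96*x^2 - 256*x + 256

Expanding det(x·I − A) (e.g. by cofactor expansion or by noting that A is similar to its Jordan form J, which has the same characteristic polynomial as A) gives
  χ_A(x) = x^4 - 16*x^3 + 96*x^2 - 256*x + 256
which factors as (x - 4)^4. The eigenvalues (with algebraic multiplicities) are λ = 4 with multiplicity 4.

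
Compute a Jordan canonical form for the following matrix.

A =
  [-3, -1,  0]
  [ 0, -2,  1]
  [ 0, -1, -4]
J_3(-3)

The characteristic polynomial is
  det(x·I − A) = x^3 + 9*x^2 + 27*x + 27 = (x + 3)^3

Eigenvalues and multiplicities (the geometric multiplicity of λ is n − rank(A − λI), which equals the number of Jordan blocks for λ):
  λ = -3: algebraic multiplicity = 3, geometric multiplicity = 1

Determining the block sizes for each eigenvalue:
  λ = -3: one block (gm = 1), so the single block has size am = 3 → block sizes [3]

Assembling the blocks gives a Jordan form
J =
  [-3,  1,  0]
  [ 0, -3,  1]
  [ 0,  0, -3]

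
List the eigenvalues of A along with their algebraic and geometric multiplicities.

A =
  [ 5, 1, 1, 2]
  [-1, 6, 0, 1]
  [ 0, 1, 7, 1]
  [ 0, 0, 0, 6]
λ = 6: alg = 4, geom = 2

Step 1 — factor the characteristic polynomial to read off the algebraic multiplicities:
  χ_A(x) = (x - 6)^4

Step 2 — compute geometric multiplicities via the rank-nullity identity g(λ) = n − rank(A − λI):
  rank(A − (6)·I) = 2, so dim ker(A − (6)·I) = n − 2 = 2

Summary:
  λ = 6: algebraic multiplicity = 4, geometric multiplicity = 2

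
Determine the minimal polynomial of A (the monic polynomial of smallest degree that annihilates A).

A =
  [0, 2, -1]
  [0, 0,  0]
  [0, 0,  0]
x^2

The characteristic polynomial is χ_A(x) = x^3, so the eigenvalues are known. The minimal polynomial is
  m_A(x) = Π_λ (x − λ)^{k_λ}
where k_λ is the size of the *largest* Jordan block for λ (equivalently, the smallest k with (A − λI)^k v = 0 for every generalised eigenvector v of λ).

  λ = 0: largest Jordan block has size 2, contributing (x − 0)^2

So m_A(x) = x^2 = x^2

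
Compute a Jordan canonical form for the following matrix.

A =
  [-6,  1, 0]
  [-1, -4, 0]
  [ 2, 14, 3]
J_2(-5) ⊕ J_1(3)

The characteristic polynomial is
  det(x·I − A) = x^3 + 7*x^2 - 5*x - 75 = (x - 3)*(x + 5)^2

Eigenvalues and multiplicities (the geometric multiplicity of λ is n − rank(A − λI), which equals the number of Jordan blocks for λ):
  λ = -5: algebraic multiplicity = 2, geometric multiplicity = 1
  λ = 3: algebraic multiplicity = 1, geometric multiplicity = 1

Determining the block sizes for each eigenvalue:
  λ = -5: one block (gm = 1), so the single block has size am = 2 → block sizes [2]
  λ = 3: one block (gm = 1), so the single block has size am = 1 → block sizes [1]

Assembling the blocks gives a Jordan form
J =
  [-5,  1, 0]
  [ 0, -5, 0]
  [ 0,  0, 3]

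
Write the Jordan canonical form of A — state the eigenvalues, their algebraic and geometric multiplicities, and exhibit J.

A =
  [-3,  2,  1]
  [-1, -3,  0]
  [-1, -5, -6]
J_3(-4)

The characteristic polynomial is
  det(x·I − A) = x^3 + 12*x^2 + 48*x + 64 = (x + 4)^3

Eigenvalues and multiplicities (the geometric multiplicity of λ is n − rank(A − λI), which equals the number of Jordan blocks for λ):
  λ = -4: algebraic multiplicity = 3, geometric multiplicity = 1

Determining the block sizes for each eigenvalue:
  λ = -4: one block (gm = 1), so the single block has size am = 3 → block sizes [3]

Assembling the blocks gives a Jordan form
J =
  [-4,  1,  0]
  [ 0, -4,  1]
  [ 0,  0, -4]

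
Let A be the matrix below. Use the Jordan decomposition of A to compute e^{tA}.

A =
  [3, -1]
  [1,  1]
e^{tA} =
  [t*exp(2*t) + exp(2*t), -t*exp(2*t)]
  [t*exp(2*t), -t*exp(2*t) + exp(2*t)]

Strategy: write A = P · J · P⁻¹ where J is a Jordan canonical form, so e^{tA} = P · e^{tJ} · P⁻¹, and e^{tJ} can be computed block-by-block.

A has Jordan form
J =
  [2, 1]
  [0, 2]
(up to reordering of blocks).

Per-block formulas:
  For a 2×2 Jordan block J_2(2): exp(t · J_2(2)) = e^(2t)·(I + t·N), where N is the 2×2 nilpotent shift.

After assembling e^{tJ} and conjugating by P, we get:

e^{tA} =
  [t*exp(2*t) + exp(2*t), -t*exp(2*t)]
  [t*exp(2*t), -t*exp(2*t) + exp(2*t)]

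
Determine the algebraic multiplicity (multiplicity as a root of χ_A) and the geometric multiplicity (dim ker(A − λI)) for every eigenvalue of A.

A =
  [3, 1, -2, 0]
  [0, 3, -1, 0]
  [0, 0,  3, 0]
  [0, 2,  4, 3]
λ = 3: alg = 4, geom = 2

Step 1 — factor the characteristic polynomial to read off the algebraic multiplicities:
  χ_A(x) = (x - 3)^4

Step 2 — compute geometric multiplicities via the rank-nullity identity g(λ) = n − rank(A − λI):
  rank(A − (3)·I) = 2, so dim ker(A − (3)·I) = n − 2 = 2

Summary:
  λ = 3: algebraic multiplicity = 4, geometric multiplicity = 2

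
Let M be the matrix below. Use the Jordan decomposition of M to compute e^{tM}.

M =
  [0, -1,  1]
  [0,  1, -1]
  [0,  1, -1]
e^{tM} =
  [1, -t, t]
  [0, t + 1, -t]
  [0, t, 1 - t]

Strategy: write M = P · J · P⁻¹ where J is a Jordan canonical form, so e^{tM} = P · e^{tJ} · P⁻¹, and e^{tJ} can be computed block-by-block.

M has Jordan form
J =
  [0, 1, 0]
  [0, 0, 0]
  [0, 0, 0]
(up to reordering of blocks).

Per-block formulas:
  For a 2×2 Jordan block J_2(0): exp(t · J_2(0)) = e^(0t)·(I + t·N), where N is the 2×2 nilpotent shift.
  For a 1×1 block at λ = 0: exp(t · [0]) = [e^(0t)].

After assembling e^{tJ} and conjugating by P, we get:

e^{tM} =
  [1, -t, t]
  [0, t + 1, -t]
  [0, t, 1 - t]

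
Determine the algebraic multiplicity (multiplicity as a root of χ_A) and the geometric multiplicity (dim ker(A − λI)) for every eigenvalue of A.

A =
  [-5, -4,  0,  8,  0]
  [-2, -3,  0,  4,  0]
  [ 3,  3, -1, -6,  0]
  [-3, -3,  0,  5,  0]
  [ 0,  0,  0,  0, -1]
λ = -1: alg = 5, geom = 4

Step 1 — factor the characteristic polynomial to read off the algebraic multiplicities:
  χ_A(x) = (x + 1)^5

Step 2 — compute geometric multiplicities via the rank-nullity identity g(λ) = n − rank(A − λI):
  rank(A − (-1)·I) = 1, so dim ker(A − (-1)·I) = n − 1 = 4

Summary:
  λ = -1: algebraic multiplicity = 5, geometric multiplicity = 4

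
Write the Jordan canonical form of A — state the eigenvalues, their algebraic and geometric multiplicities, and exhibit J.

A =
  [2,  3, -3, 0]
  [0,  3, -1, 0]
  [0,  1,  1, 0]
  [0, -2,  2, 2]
J_2(2) ⊕ J_1(2) ⊕ J_1(2)

The characteristic polynomial is
  det(x·I − A) = x^4 - 8*x^3 + 24*x^2 - 32*x + 16 = (x - 2)^4

Eigenvalues and multiplicities (the geometric multiplicity of λ is n − rank(A − λI), which equals the number of Jordan blocks for λ):
  λ = 2: algebraic multiplicity = 4, geometric multiplicity = 3

Determining the block sizes for each eigenvalue:
  λ = 2: 3 blocks summing to 4 forces exactly one block of size 2 and the rest size 1 → block sizes [2, 1, 1]

Assembling the blocks gives a Jordan form
J =
  [2, 1, 0, 0]
  [0, 2, 0, 0]
  [0, 0, 2, 0]
  [0, 0, 0, 2]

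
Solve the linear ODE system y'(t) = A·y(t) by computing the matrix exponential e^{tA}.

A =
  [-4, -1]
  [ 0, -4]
e^{tA} =
  [exp(-4*t), -t*exp(-4*t)]
  [0, exp(-4*t)]

Strategy: write A = P · J · P⁻¹ where J is a Jordan canonical form, so e^{tA} = P · e^{tJ} · P⁻¹, and e^{tJ} can be computed block-by-block.

A has Jordan form
J =
  [-4,  1]
  [ 0, -4]
(up to reordering of blocks).

Per-block formulas:
  For a 2×2 Jordan block J_2(-4): exp(t · J_2(-4)) = e^(-4t)·(I + t·N), where N is the 2×2 nilpotent shift.

After assembling e^{tJ} and conjugating by P, we get:

e^{tA} =
  [exp(-4*t), -t*exp(-4*t)]
  [0, exp(-4*t)]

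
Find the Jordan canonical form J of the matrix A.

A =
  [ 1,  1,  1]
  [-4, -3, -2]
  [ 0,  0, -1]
J_2(-1) ⊕ J_1(-1)

The characteristic polynomial is
  det(x·I − A) = x^3 + 3*x^2 + 3*x + 1 = (x + 1)^3

Eigenvalues and multiplicities (the geometric multiplicity of λ is n − rank(A − λI), which equals the number of Jordan blocks for λ):
  λ = -1: algebraic multiplicity = 3, geometric multiplicity = 2

Determining the block sizes for each eigenvalue:
  λ = -1: 2 blocks summing to 3 forces exactly one block of size 2 and the rest size 1 → block sizes [2, 1]

Assembling the blocks gives a Jordan form
J =
  [-1,  1,  0]
  [ 0, -1,  0]
  [ 0,  0, -1]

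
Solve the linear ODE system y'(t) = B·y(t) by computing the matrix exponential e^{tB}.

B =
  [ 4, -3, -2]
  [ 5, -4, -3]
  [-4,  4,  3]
e^{tB} =
  [t^2*exp(t) + 3*t*exp(t) + exp(t), -t^2*exp(t) - 3*t*exp(t), -t^2*exp(t)/2 - 2*t*exp(t)]
  [t^2*exp(t) + 5*t*exp(t), -t^2*exp(t) - 5*t*exp(t) + exp(t), -t^2*exp(t)/2 - 3*t*exp(t)]
  [-4*t*exp(t), 4*t*exp(t), 2*t*exp(t) + exp(t)]

Strategy: write B = P · J · P⁻¹ where J is a Jordan canonical form, so e^{tB} = P · e^{tJ} · P⁻¹, and e^{tJ} can be computed block-by-block.

B has Jordan form
J =
  [1, 1, 0]
  [0, 1, 1]
  [0, 0, 1]
(up to reordering of blocks).

Per-block formulas:
  For a 3×3 Jordan block J_3(1): exp(t · J_3(1)) = e^(1t)·(I + t·N + (t^2/2)·N^2), where N is the 3×3 nilpotent shift.

After assembling e^{tJ} and conjugating by P, we get:

e^{tB} =
  [t^2*exp(t) + 3*t*exp(t) + exp(t), -t^2*exp(t) - 3*t*exp(t), -t^2*exp(t)/2 - 2*t*exp(t)]
  [t^2*exp(t) + 5*t*exp(t), -t^2*exp(t) - 5*t*exp(t) + exp(t), -t^2*exp(t)/2 - 3*t*exp(t)]
  [-4*t*exp(t), 4*t*exp(t), 2*t*exp(t) + exp(t)]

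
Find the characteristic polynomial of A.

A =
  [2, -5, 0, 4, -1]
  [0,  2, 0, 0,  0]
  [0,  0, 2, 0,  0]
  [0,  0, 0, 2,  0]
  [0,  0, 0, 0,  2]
x^5 - 10*x^4 + 40*x^3 - 80*x^2 + 80*x - 32

Expanding det(x·I − A) (e.g. by cofactor expansion or by noting that A is similar to its Jordan form J, which has the same characteristic polynomial as A) gives
  χ_A(x) = x^5 - 10*x^4 + 40*x^3 - 80*x^2 + 80*x - 32
which factors as (x - 2)^5. The eigenvalues (with algebraic multiplicities) are λ = 2 with multiplicity 5.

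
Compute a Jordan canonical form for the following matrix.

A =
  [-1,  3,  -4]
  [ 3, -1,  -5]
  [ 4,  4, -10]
J_3(-4)

The characteristic polynomial is
  det(x·I − A) = x^3 + 12*x^2 + 48*x + 64 = (x + 4)^3

Eigenvalues and multiplicities (the geometric multiplicity of λ is n − rank(A − λI), which equals the number of Jordan blocks for λ):
  λ = -4: algebraic multiplicity = 3, geometric multiplicity = 1

Determining the block sizes for each eigenvalue:
  λ = -4: one block (gm = 1), so the single block has size am = 3 → block sizes [3]

Assembling the blocks gives a Jordan form
J =
  [-4,  1,  0]
  [ 0, -4,  1]
  [ 0,  0, -4]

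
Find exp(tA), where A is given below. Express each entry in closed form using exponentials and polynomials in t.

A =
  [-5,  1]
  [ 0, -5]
e^{tA} =
  [exp(-5*t), t*exp(-5*t)]
  [0, exp(-5*t)]

Strategy: write A = P · J · P⁻¹ where J is a Jordan canonical form, so e^{tA} = P · e^{tJ} · P⁻¹, and e^{tJ} can be computed block-by-block.

A has Jordan form
J =
  [-5,  1]
  [ 0, -5]
(up to reordering of blocks).

Per-block formulas:
  For a 2×2 Jordan block J_2(-5): exp(t · J_2(-5)) = e^(-5t)·(I + t·N), where N is the 2×2 nilpotent shift.

After assembling e^{tJ} and conjugating by P, we get:

e^{tA} =
  [exp(-5*t), t*exp(-5*t)]
  [0, exp(-5*t)]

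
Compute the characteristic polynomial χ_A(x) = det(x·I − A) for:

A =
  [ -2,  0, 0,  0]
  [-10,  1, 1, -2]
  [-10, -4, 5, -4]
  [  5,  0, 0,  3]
x^4 - 7*x^3 + 9*x^2 + 27*x - 54

Expanding det(x·I − A) (e.g. by cofactor expansion or by noting that A is similar to its Jordan form J, which has the same characteristic polynomial as A) gives
  χ_A(x) = x^4 - 7*x^3 + 9*x^2 + 27*x - 54
which factors as (x - 3)^3*(x + 2). The eigenvalues (with algebraic multiplicities) are λ = -2 with multiplicity 1, λ = 3 with multiplicity 3.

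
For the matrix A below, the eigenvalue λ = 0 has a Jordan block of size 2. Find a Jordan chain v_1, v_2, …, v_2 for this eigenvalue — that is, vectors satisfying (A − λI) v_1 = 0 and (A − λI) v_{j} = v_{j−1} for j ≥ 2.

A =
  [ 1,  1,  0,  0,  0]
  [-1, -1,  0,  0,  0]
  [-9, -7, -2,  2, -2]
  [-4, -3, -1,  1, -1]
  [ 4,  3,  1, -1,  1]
A Jordan chain for λ = 0 of length 2:
v_1 = (1, -1, -9, -4, 4)ᵀ
v_2 = (1, 0, 0, 0, 0)ᵀ

Let N = A − (0)·I. We want v_2 with N^2 v_2 = 0 but N^1 v_2 ≠ 0; then v_{j-1} := N · v_j for j = 2, …, 2.

Pick v_2 = (1, 0, 0, 0, 0)ᵀ.
Then v_1 = N · v_2 = (1, -1, -9, -4, 4)ᵀ.

Sanity check: (A − (0)·I) v_1 = (0, 0, 0, 0, 0)ᵀ = 0. ✓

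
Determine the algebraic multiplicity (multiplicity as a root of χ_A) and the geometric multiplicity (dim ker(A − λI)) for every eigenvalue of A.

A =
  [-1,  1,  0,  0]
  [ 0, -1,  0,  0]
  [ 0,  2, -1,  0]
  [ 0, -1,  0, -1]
λ = -1: alg = 4, geom = 3

Step 1 — factor the characteristic polynomial to read off the algebraic multiplicities:
  χ_A(x) = (x + 1)^4

Step 2 — compute geometric multiplicities via the rank-nullity identity g(λ) = n − rank(A − λI):
  rank(A − (-1)·I) = 1, so dim ker(A − (-1)·I) = n − 1 = 3

Summary:
  λ = -1: algebraic multiplicity = 4, geometric multiplicity = 3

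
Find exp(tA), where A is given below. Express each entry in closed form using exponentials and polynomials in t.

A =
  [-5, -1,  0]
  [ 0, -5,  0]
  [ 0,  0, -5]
e^{tA} =
  [exp(-5*t), -t*exp(-5*t), 0]
  [0, exp(-5*t), 0]
  [0, 0, exp(-5*t)]

Strategy: write A = P · J · P⁻¹ where J is a Jordan canonical form, so e^{tA} = P · e^{tJ} · P⁻¹, and e^{tJ} can be computed block-by-block.

A has Jordan form
J =
  [-5,  1,  0]
  [ 0, -5,  0]
  [ 0,  0, -5]
(up to reordering of blocks).

Per-block formulas:
  For a 1×1 block at λ = -5: exp(t · [-5]) = [e^(-5t)].
  For a 2×2 Jordan block J_2(-5): exp(t · J_2(-5)) = e^(-5t)·(I + t·N), where N is the 2×2 nilpotent shift.

After assembling e^{tJ} and conjugating by P, we get:

e^{tA} =
  [exp(-5*t), -t*exp(-5*t), 0]
  [0, exp(-5*t), 0]
  [0, 0, exp(-5*t)]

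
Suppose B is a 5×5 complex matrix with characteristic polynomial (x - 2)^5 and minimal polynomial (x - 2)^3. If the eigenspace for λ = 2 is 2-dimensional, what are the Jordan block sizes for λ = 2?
Block sizes for λ = 2: [3, 2]

Step 1 — from the characteristic polynomial, algebraic multiplicity of λ = 2 is 5. From dim ker(B − (2)·I) = 2, there are exactly 2 Jordan blocks for λ = 2.
Step 2 — from the minimal polynomial, the factor (x − 2)^3 tells us the largest block for λ = 2 has size 3.
Step 3 — with total size 5, 2 blocks, and largest block 3, the block sizes (in nonincreasing order) are [3, 2].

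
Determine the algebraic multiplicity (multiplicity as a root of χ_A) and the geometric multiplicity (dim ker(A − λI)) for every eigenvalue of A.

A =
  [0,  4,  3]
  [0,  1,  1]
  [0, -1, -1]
λ = 0: alg = 3, geom = 1

Step 1 — factor the characteristic polynomial to read off the algebraic multiplicities:
  χ_A(x) = x^3

Step 2 — compute geometric multiplicities via the rank-nullity identity g(λ) = n − rank(A − λI):
  rank(A − (0)·I) = 2, so dim ker(A − (0)·I) = n − 2 = 1

Summary:
  λ = 0: algebraic multiplicity = 3, geometric multiplicity = 1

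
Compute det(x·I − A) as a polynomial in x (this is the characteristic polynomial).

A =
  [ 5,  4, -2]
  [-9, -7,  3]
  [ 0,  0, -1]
x^3 + 3*x^2 + 3*x + 1

Expanding det(x·I − A) (e.g. by cofactor expansion or by noting that A is similar to its Jordan form J, which has the same characteristic polynomial as A) gives
  χ_A(x) = x^3 + 3*x^2 + 3*x + 1
which factors as (x + 1)^3. The eigenvalues (with algebraic multiplicities) are λ = -1 with multiplicity 3.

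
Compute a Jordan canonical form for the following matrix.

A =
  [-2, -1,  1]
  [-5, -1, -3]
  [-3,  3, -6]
J_3(-3)

The characteristic polynomial is
  det(x·I − A) = x^3 + 9*x^2 + 27*x + 27 = (x + 3)^3

Eigenvalues and multiplicities (the geometric multiplicity of λ is n − rank(A − λI), which equals the number of Jordan blocks for λ):
  λ = -3: algebraic multiplicity = 3, geometric multiplicity = 1

Determining the block sizes for each eigenvalue:
  λ = -3: one block (gm = 1), so the single block has size am = 3 → block sizes [3]

Assembling the blocks gives a Jordan form
J =
  [-3,  1,  0]
  [ 0, -3,  1]
  [ 0,  0, -3]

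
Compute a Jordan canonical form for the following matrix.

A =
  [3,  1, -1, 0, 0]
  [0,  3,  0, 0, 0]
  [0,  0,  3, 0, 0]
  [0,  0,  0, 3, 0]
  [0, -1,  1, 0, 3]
J_2(3) ⊕ J_1(3) ⊕ J_1(3) ⊕ J_1(3)

The characteristic polynomial is
  det(x·I − A) = x^5 - 15*x^4 + 90*x^3 - 270*x^2 + 405*x - 243 = (x - 3)^5

Eigenvalues and multiplicities (the geometric multiplicity of λ is n − rank(A − λI), which equals the number of Jordan blocks for λ):
  λ = 3: algebraic multiplicity = 5, geometric multiplicity = 4

Determining the block sizes for each eigenvalue:
  λ = 3: 4 blocks summing to 5 forces exactly one block of size 2 and the rest size 1 → block sizes [2, 1, 1, 1]

Assembling the blocks gives a Jordan form
J =
  [3, 1, 0, 0, 0]
  [0, 3, 0, 0, 0]
  [0, 0, 3, 0, 0]
  [0, 0, 0, 3, 0]
  [0, 0, 0, 0, 3]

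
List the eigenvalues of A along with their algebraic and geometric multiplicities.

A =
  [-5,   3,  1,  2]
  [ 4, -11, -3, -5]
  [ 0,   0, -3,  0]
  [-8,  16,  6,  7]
λ = -3: alg = 4, geom = 2

Step 1 — factor the characteristic polynomial to read off the algebraic multiplicities:
  χ_A(x) = (x + 3)^4

Step 2 — compute geometric multiplicities via the rank-nullity identity g(λ) = n − rank(A − λI):
  rank(A − (-3)·I) = 2, so dim ker(A − (-3)·I) = n − 2 = 2

Summary:
  λ = -3: algebraic multiplicity = 4, geometric multiplicity = 2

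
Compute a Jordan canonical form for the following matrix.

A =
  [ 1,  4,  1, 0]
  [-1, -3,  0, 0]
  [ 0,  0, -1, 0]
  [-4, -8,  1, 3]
J_3(-1) ⊕ J_1(3)

The characteristic polynomial is
  det(x·I − A) = x^4 - 6*x^2 - 8*x - 3 = (x - 3)*(x + 1)^3

Eigenvalues and multiplicities (the geometric multiplicity of λ is n − rank(A − λI), which equals the number of Jordan blocks for λ):
  λ = -1: algebraic multiplicity = 3, geometric multiplicity = 1
  λ = 3: algebraic multiplicity = 1, geometric multiplicity = 1

Determining the block sizes for each eigenvalue:
  λ = -1: one block (gm = 1), so the single block has size am = 3 → block sizes [3]
  λ = 3: one block (gm = 1), so the single block has size am = 1 → block sizes [1]

Assembling the blocks gives a Jordan form
J =
  [-1,  1,  0, 0]
  [ 0, -1,  1, 0]
  [ 0,  0, -1, 0]
  [ 0,  0,  0, 3]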